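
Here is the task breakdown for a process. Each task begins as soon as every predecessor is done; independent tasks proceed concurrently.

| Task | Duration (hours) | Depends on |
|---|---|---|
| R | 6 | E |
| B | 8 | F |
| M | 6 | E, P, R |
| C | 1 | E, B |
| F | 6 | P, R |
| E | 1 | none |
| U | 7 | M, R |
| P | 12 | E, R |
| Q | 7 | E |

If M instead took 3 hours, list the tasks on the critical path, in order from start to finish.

E, R, P, F, B, C

Baseline: E→R→P→F→B→C = 1+6+12+6+8+1 = 34 → 34 hours.
M is off the critical path — its longest chain is 32 hours, giving 2 of slack.
The critical path is still E→R→P→F→B→C; finish is now 34 hours.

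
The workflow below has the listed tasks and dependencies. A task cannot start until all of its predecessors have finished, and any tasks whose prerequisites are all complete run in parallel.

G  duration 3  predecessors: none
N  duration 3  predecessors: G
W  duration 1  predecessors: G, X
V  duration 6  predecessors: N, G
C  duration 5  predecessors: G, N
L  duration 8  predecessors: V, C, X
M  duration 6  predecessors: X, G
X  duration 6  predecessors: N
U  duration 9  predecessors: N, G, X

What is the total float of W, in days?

The longest chain is G→N→X→U = 3+3+6+9 = 21; overall finish 21 days.
W finishes as early as 13 and must finish by 21.
So W can slip 21 − 13 = 8 days.

8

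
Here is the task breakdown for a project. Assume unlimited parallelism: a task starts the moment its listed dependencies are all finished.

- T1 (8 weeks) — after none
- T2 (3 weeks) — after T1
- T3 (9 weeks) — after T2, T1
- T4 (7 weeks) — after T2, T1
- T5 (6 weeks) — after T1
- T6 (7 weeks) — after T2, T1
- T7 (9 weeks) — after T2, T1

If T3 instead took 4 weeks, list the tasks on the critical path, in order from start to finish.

Critical path before the change: T1→T2→T3 = 8+3+9 = 20 giving 20 weeks.
T3 is on the critical path; changing it to 4 makes that path 15 weeks.
Now T1→T2→T7 = 8+3+9 = 20 is longest, so the finish becomes 20 weeks.

T1, T2, T7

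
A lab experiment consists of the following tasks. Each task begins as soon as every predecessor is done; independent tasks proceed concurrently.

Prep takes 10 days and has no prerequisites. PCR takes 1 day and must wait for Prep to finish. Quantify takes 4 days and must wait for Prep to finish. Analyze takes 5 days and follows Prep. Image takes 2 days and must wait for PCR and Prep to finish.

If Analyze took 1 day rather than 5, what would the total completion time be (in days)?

The binding path is Prep→Analyze = 10+5 = 15; finish at 15 days.
Since Analyze is critical, the -4 change carries straight to that chain (now 11 days).
New critical path: Prep→Quantify = 10+4 = 14 ⇒ 14 days.

14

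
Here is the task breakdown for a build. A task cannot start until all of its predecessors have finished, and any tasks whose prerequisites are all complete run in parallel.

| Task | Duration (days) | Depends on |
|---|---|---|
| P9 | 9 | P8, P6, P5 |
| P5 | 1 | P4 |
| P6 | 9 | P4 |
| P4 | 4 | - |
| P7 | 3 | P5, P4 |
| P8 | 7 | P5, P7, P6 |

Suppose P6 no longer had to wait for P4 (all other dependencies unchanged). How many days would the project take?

25

Before: longest chain P4→P6→P8→P9 = 4+9+7+9 = 29, finish 29.
Without P4→P6, P6's earliest start moves from 4 to 0.
After: P6→P8→P9 = 9+7+9 = 25 → 25 days.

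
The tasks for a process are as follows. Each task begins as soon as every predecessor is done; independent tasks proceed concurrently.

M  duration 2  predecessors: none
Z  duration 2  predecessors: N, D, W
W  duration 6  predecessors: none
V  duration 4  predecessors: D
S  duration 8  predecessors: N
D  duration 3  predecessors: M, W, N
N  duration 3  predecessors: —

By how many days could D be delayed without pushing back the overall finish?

0

W→D→V = 6+3+4 = 13 sets the makespan at 13 days.
D finishes as early as 9 and must finish by 9.
Slack of D = 6 − 6 = 0 days.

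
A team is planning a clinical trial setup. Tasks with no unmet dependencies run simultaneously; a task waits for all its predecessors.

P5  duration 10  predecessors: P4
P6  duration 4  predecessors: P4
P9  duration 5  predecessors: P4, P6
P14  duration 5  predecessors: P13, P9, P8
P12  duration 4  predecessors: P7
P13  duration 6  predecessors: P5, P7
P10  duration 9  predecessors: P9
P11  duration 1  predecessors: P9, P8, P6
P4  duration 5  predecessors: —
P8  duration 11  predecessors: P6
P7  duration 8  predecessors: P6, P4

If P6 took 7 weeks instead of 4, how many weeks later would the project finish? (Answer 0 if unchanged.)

3

Actual critical path: P4→P6→P7→P13→P14 = 5+4+8+6+5 = 28 ⇒ 28 weeks.
P6 lies on that path, so at 7 weeks the path becomes 31 weeks.
No other chain overtakes it, so the finish is 31 weeks.
Change in finish: 31 − 28 = +3 weeks.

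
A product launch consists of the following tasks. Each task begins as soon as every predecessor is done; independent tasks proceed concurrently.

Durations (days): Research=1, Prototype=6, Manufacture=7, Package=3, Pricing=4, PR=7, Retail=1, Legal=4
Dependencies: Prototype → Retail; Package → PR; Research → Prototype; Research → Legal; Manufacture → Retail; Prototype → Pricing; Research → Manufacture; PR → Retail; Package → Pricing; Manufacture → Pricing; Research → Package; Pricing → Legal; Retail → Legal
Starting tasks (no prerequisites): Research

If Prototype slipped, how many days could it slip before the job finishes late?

1

Critical path: Research→Manufacture→Pricing→Legal = 1+7+4+4 = 16, so the finish is 16 days.
Prototype finishes as early as 7 and must finish by 8.
Slack of Prototype = 2 − 1 = 1 day.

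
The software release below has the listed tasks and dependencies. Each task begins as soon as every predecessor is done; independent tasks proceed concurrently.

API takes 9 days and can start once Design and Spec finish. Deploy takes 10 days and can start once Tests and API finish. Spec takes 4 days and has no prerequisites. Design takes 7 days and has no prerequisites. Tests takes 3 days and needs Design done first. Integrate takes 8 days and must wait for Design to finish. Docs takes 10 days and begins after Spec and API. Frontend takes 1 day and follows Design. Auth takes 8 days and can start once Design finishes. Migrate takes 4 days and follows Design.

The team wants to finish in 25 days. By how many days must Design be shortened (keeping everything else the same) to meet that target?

Current finish: 26 days; target: 25.
Design is on every critical path, so each day cut from Design cuts the finish by one (this holds down to a finish of 23).
Need 26 − 25 = 1 day off Design → Design becomes 6 days, finish becomes 25.

1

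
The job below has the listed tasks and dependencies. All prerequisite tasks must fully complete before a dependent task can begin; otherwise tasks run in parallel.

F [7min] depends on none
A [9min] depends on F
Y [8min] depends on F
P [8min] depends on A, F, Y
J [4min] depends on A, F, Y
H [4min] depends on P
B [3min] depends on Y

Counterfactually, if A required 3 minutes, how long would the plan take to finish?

27

Actual critical path: F→A→P→H = 7+9+8+4 = 28 ⇒ 28 minutes.
Since A is critical, the -6 change carries straight to that chain (now 22 minutes).
Now F→Y→P→H = 7+8+8+4 = 27 is longest, so the finish becomes 27 minutes.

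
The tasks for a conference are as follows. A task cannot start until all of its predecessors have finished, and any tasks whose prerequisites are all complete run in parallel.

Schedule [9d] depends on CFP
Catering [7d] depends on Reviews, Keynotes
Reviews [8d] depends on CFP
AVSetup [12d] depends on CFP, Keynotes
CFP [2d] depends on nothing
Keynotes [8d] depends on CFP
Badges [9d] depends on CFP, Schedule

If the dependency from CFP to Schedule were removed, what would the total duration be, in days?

22

Original critical path: CFP→Keynotes→AVSetup = 2+8+12 = 22 ⇒ 22 days.
Without CFP→Schedule, Schedule's earliest start moves from 2 to 0.
The longest chain is now CFP→Keynotes→AVSetup = 2+8+12 = 22, so the schedule takes 22 days.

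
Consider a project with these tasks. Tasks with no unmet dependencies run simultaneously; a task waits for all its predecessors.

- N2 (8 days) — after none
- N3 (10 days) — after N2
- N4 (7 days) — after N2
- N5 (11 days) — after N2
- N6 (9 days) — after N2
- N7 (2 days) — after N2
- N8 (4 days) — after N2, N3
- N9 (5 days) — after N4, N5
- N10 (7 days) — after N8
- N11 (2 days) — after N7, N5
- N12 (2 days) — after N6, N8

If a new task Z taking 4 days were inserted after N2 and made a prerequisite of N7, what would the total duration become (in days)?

Originally the project takes 29 days.
With Z inserted, N7 now waits for max(N2, Z).
New critical path: N2→N3→N8→N10 = 8+10+4+7 = 29 ⇒ 29 days.

29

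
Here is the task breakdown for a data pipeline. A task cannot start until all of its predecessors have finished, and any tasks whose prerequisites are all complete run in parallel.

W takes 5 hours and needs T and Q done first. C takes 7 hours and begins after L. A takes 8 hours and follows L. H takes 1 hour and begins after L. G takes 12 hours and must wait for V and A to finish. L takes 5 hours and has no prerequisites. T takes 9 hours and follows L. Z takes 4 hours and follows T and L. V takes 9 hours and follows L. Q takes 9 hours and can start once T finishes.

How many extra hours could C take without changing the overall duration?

16

Critical path: L→T→Q→W = 5+9+9+5 = 28, so the finish is 28 hours.
The longest chain containing C totals 12 hours.
So C can slip 28 − 12 = 16 hours.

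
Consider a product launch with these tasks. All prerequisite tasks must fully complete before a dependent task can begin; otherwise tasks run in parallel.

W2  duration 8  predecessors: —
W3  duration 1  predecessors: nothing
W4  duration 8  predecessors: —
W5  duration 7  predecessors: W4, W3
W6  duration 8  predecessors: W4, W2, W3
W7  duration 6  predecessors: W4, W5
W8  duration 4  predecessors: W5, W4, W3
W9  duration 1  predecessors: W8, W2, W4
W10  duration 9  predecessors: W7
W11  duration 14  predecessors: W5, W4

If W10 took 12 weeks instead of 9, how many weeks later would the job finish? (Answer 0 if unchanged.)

Critical path before the change: W4→W5→W7→W10 = 8+7+6+9 = 30 giving 30 weeks.
W10 lies on that path, so at 12 weeks the path becomes 33 weeks.
No other chain overtakes it, so the finish is 33 weeks.
Change in finish: 33 − 30 = +3 weeks.

3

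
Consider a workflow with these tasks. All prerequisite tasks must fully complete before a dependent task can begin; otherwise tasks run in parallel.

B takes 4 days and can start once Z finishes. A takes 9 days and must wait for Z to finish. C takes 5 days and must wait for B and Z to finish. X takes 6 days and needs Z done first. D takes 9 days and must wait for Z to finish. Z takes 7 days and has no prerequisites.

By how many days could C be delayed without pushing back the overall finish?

0

The longest chain is Z→B→C = 7+4+5 = 16; overall finish 16 days.
The longest chain containing C totals 16 days.
Float = 16 − 16 = 0.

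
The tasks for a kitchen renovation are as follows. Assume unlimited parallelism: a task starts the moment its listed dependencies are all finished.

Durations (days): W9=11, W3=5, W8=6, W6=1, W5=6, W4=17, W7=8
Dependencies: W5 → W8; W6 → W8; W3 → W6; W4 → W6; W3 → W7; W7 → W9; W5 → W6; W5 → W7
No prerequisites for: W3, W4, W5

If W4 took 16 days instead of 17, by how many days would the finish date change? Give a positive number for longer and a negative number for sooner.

0

Critical path before the change: W5→W7→W9 = 6+8+11 = 25 giving 25 days.
W4 has 1 day of float (longest path through it is 24).
The critical path is still W5→W7→W9; finish is now 25 days.
Change in finish: 25 − 25 = +0 days.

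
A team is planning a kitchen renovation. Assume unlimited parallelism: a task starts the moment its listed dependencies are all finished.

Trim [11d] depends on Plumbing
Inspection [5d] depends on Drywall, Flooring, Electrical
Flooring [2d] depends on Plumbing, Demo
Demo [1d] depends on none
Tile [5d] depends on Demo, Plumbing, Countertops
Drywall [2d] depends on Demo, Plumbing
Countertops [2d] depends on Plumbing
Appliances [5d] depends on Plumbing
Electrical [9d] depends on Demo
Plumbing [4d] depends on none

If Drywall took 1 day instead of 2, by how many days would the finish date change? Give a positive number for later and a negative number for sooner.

As given, the longest chain is Demo→Electrical→Inspection = 1+9+5 = 15, so the finish is 15 days.
Drywall has 4 days of float (longest path through it is 11).
No other chain overtakes it, so the finish is 15 days.
Change in finish: 15 − 15 = +0 days.

0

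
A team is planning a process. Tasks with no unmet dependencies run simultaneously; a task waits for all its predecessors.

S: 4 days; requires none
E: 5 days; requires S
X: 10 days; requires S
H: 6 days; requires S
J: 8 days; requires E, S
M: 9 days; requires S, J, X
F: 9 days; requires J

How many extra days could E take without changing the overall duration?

0

S→E→J→M = 4+5+8+9 = 26 sets the makespan at 26 days.
E finishes as early as 9 and must finish by 9.
Float = 26 − 26 = 0.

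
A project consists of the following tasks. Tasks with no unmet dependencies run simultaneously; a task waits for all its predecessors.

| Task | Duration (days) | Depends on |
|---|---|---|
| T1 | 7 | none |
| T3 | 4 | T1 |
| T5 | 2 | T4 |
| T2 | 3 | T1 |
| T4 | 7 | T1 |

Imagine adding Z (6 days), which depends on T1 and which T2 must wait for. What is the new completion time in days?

16

Originally the job takes 16 days.
With Z inserted, T2 now waits for max(T1, Z).
New critical path: T1→Z→T2 = 7+6+3 = 16 ⇒ 16 days.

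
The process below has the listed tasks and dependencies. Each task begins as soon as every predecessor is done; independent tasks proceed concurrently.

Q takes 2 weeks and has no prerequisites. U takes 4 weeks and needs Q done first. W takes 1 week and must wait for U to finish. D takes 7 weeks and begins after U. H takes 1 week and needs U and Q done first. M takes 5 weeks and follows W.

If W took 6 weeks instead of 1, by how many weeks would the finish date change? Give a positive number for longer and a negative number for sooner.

4

As given, the longest chain is Q→U→D = 2+4+7 = 13, so the finish is 13 weeks.
W is off the critical path — its longest chain is 12 weeks, giving 1 of slack.
Now Q→U→W→M = 2+4+6+5 = 17 is longest, so the finish becomes 17 weeks.
Change in finish: 17 − 13 = +4 weeks.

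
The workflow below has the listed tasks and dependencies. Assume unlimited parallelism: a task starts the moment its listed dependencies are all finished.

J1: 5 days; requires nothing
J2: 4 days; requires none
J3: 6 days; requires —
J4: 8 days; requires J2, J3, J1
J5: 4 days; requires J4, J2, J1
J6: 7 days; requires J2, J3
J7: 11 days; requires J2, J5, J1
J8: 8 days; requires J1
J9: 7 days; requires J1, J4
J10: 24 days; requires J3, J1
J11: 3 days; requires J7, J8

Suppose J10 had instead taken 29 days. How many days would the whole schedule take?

The binding path is J3→J4→J5→J7→J11 = 6+8+4+11+3 = 32; finish at 32 days.
J10 has 2 days of float (longest path through it is 30).
Now J3→J10 = 6+29 = 35 is longest, so the finish becomes 35 days.

35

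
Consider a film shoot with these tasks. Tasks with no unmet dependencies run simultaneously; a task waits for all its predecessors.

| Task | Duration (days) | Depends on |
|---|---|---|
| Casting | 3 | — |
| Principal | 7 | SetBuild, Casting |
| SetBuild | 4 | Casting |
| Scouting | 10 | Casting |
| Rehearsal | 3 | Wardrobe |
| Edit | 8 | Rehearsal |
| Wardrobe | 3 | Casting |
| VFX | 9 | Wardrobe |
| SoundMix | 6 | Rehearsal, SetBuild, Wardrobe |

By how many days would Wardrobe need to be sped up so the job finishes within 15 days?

2

Current finish: 17 days; target: 15.
Wardrobe is on every critical path, so each day cut from Wardrobe cuts the finish by one (this holds down to a finish of 15).
Need 17 − 15 = 2 days off Wardrobe → Wardrobe becomes 1 day, finish becomes 15.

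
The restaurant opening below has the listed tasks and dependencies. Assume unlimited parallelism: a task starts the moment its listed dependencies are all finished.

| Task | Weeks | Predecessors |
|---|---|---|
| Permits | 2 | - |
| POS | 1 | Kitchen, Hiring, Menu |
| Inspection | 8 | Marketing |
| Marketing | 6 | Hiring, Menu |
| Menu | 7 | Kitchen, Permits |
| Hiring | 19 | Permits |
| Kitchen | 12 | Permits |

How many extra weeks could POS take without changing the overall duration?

Permits→Kitchen→Menu→Marketing→Inspection = 2+12+7+6+8 = 35 sets the makespan at 35 weeks.
The longest chain containing POS totals 22 weeks.
Slack of POS = 34 − 21 = 13 weeks.

13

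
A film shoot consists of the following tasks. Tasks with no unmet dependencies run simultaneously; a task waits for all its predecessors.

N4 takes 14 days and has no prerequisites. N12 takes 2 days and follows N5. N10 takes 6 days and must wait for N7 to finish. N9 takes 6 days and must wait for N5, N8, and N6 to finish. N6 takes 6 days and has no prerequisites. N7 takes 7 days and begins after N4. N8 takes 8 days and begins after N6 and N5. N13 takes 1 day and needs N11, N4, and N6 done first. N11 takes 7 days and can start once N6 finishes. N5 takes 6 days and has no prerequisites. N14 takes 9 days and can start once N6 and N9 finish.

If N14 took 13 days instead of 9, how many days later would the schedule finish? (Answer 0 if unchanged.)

Actual critical path: N5→N8→N9→N14 = 6+8+6+9 = 29 ⇒ 29 days.
Since N14 is critical, the +4 change carries straight to that chain (now 33 days).
No other chain overtakes it, so the finish is 33 days.
Change in finish: 33 − 29 = +4 days.

4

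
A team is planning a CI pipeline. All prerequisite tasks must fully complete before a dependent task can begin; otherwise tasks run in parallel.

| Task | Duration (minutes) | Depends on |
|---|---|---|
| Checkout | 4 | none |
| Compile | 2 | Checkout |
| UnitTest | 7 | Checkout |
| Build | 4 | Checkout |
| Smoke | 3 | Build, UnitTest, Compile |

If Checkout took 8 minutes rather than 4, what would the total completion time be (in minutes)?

18

Actual critical path: Checkout→UnitTest→Smoke = 4+7+3 = 14 ⇒ 14 minutes.
Checkout lies on that path, so at 8 minutes the path becomes 18 minutes.
The critical path is still Checkout→UnitTest→Smoke; finish is now 18 minutes.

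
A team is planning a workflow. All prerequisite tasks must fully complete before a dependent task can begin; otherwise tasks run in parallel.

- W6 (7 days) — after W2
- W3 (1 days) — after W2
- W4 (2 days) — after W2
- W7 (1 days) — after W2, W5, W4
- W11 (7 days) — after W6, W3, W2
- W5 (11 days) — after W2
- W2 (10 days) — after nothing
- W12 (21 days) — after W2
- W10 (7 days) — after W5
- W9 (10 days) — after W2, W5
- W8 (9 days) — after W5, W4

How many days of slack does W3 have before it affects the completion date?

13

Critical path: W2→W5→W9 = 10+11+10 = 31, so the finish is 31 days.
The longest chain containing W3 totals 18 days.
Slack of W3 = 23 − 10 = 13 days.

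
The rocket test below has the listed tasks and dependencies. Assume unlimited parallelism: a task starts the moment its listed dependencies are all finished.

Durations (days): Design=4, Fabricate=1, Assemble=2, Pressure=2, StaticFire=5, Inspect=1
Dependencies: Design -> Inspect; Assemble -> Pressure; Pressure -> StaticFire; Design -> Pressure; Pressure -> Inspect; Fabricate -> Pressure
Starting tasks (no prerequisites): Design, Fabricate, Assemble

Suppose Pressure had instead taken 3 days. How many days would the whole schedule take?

12

The binding path is Design→Pressure→StaticFire = 4+2+5 = 11; finish at 11 days.
Pressure lies on that path, so at 3 days the path becomes 12 days.
No other chain overtakes it, so the finish is 12 days.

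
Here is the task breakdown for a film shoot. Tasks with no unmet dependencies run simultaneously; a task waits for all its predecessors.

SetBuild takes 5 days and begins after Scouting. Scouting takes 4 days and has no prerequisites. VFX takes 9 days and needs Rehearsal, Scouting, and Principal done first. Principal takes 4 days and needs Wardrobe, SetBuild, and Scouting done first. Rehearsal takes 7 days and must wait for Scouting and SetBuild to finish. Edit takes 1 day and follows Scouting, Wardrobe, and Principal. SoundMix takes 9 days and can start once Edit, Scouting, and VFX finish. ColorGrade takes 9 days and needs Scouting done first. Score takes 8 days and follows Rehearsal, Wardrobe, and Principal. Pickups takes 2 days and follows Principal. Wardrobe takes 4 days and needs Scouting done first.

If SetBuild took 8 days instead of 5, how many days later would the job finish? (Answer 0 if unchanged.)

3

Critical path before the change: Scouting→SetBuild→Rehearsal→VFX→SoundMix = 4+5+7+9+9 = 34 giving 34 days.
SetBuild lies on that path, so at 8 days the path becomes 37 days.
The critical path is still Scouting→SetBuild→Rehearsal→VFX→SoundMix; finish is now 37 days.
Change in finish: 37 − 34 = +3 days.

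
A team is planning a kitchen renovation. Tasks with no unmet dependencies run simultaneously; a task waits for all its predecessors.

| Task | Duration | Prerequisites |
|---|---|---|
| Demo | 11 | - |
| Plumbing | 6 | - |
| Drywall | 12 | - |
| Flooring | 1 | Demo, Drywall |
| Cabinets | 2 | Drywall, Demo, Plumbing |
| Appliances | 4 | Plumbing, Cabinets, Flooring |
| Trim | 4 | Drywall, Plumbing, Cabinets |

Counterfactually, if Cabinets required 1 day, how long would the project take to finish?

Critical path before the change: Drywall→Cabinets→Appliances = 12+2+4 = 18 giving 18 days.
Since Cabinets is critical, the -1 change carries straight to that chain (now 17 days).
Now Drywall→Flooring→Appliances = 12+1+4 = 17 is longest, so the finish becomes 17 days.

17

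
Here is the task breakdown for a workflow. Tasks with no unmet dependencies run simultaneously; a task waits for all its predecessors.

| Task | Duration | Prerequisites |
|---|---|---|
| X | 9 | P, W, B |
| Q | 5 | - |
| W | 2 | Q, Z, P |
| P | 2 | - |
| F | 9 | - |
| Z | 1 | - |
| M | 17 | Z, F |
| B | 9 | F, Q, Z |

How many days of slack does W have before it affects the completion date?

F→B→X = 9+9+9 = 27 sets the makespan at 27 days.
W finishes as early as 7 and must finish by 18.
Slack of W = 16 − 5 = 11 days.

11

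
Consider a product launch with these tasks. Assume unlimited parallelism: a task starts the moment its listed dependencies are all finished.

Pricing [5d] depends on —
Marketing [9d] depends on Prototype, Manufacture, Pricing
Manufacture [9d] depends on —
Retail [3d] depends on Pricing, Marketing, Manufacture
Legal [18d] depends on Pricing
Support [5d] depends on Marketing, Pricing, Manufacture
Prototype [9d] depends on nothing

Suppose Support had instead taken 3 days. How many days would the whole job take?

23

As given, the longest chain is Prototype→Marketing→Support = 9+9+5 = 23, so the finish is 23 days.
Support is on the critical path; changing it to 3 makes that path 21 days.
Now Pricing→Legal = 5+18 = 23 is longest, so the finish becomes 23 days.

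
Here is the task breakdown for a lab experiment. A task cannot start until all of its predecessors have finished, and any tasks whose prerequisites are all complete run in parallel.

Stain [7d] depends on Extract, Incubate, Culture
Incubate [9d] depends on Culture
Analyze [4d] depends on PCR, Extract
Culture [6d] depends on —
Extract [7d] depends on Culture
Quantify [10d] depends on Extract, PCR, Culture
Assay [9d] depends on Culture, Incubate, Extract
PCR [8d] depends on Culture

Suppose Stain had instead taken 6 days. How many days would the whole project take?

The binding path is Culture→Incubate→Assay = 6+9+9 = 24; finish at 24 days.
Stain is off the critical path — its longest chain is 22 days, giving 2 of slack.
That remains the longest chain; total 24 days.

24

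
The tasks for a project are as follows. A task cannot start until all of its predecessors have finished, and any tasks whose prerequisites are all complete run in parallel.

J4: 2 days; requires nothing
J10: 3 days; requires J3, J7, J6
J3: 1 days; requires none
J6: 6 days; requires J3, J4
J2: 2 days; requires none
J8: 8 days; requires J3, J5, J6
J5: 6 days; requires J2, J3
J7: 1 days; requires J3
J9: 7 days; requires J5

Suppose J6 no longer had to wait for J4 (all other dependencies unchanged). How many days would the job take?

Before: longest chain J2→J5→J8 = 2+6+8 = 16, finish 16.
Without J4→J6, J6's earliest start moves from 2 to 1.
New critical path: J2→J5→J8 = 2+6+8 = 16 ⇒ 16 days.

16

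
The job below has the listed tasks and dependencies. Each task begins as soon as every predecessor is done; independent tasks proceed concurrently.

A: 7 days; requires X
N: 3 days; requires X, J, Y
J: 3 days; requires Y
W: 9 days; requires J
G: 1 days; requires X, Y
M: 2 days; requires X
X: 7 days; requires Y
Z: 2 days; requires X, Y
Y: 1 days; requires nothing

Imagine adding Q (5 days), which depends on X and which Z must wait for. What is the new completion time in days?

15

Originally the job takes 15 days.
With Q inserted, Z now waits for max(X, Y, Q).
New critical path: Y→X→Q→Z = 1+7+5+2 = 15 ⇒ 15 days.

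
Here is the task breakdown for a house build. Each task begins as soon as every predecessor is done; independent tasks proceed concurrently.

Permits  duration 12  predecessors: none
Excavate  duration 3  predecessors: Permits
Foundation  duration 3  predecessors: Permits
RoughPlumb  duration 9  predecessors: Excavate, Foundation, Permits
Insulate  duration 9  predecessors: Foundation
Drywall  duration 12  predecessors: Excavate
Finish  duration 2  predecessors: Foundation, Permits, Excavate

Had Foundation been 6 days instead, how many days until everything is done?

27

Baseline: Permits→Excavate→Drywall = 12+3+12 = 27 → 27 days.
The longest path through Foundation is only 24 days, so Foundation has float 3.
The critical path is still Permits→Excavate→Drywall; finish is now 27 days.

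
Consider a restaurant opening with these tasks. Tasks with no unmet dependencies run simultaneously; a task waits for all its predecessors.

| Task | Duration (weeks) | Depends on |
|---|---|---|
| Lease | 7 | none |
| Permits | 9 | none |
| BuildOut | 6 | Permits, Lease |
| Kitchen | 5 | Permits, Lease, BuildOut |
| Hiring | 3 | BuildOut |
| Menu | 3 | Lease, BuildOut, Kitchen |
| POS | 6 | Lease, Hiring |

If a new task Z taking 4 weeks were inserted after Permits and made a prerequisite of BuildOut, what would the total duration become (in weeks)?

Originally the job takes 24 weeks.
With Z inserted, BuildOut now waits for max(Permits, Lease, Z).
New critical path: Permits→Z→BuildOut→Hiring→POS = 9+4+6+3+6 = 28 ⇒ 28 weeks.

28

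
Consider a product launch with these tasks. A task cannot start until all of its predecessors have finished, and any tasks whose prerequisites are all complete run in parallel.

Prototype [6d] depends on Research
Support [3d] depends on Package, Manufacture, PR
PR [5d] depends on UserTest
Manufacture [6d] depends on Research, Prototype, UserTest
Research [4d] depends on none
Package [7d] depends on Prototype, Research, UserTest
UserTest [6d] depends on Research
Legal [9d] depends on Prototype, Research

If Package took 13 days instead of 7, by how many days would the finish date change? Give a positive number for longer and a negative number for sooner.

The binding path is Research→Prototype→Package→Support = 4+6+7+3 = 20; finish at 20 days.
Since Package is critical, the +6 change carries straight to that chain (now 26 days).
That remains the longest chain; total 26 days.
Change in finish: 26 − 20 = +6 days.

6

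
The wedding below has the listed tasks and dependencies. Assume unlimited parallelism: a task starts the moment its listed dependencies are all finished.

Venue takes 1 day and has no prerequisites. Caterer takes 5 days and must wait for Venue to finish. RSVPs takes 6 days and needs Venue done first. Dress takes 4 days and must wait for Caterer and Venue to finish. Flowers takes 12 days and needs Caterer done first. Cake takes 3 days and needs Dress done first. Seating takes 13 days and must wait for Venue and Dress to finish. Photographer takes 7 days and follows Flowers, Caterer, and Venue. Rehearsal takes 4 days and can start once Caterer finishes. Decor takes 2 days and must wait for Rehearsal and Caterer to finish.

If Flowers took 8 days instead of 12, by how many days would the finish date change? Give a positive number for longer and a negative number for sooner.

Critical path before the change: Venue→Caterer→Flowers→Photographer = 1+5+12+7 = 25 giving 25 days.
Since Flowers is critical, the -4 change carries straight to that chain (now 21 days).
The binding chain switches to Venue→Caterer→Dress→Seating = 1+5+4+13 = 23; finish 23 days.
Change in finish: 23 − 25 = -2 days.

-2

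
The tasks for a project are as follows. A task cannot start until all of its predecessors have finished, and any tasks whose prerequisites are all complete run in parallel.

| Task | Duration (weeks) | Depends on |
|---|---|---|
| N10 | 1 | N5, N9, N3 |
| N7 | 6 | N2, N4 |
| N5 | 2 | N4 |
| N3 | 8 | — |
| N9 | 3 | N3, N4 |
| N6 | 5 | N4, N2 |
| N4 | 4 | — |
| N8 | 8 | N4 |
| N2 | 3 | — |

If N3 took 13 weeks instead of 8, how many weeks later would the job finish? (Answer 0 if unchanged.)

5

Baseline: N3→N9→N10 = 8+3+1 = 12 → 12 weeks.
N3 lies on that path, so at 13 weeks the path becomes 17 weeks.
The critical path is still N3→N9→N10; finish is now 17 weeks.
Change in finish: 17 − 12 = +5 weeks.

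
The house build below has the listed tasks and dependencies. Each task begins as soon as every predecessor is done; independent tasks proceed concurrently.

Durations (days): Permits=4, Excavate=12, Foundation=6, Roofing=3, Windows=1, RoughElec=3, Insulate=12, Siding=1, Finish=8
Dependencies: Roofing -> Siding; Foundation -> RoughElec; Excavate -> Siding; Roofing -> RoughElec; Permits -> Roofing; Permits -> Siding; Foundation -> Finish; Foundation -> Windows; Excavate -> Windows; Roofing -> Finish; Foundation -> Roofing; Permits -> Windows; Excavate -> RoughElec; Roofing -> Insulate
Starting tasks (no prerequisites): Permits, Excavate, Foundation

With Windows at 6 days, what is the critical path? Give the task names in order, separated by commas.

Critical path before the change: Foundation→Roofing→Insulate = 6+3+12 = 21 giving 21 days.
The longest path through Windows is only 13 days, so Windows has float 8.
That remains the longest chain; total 21 days.

Foundation, Roofing, Insulate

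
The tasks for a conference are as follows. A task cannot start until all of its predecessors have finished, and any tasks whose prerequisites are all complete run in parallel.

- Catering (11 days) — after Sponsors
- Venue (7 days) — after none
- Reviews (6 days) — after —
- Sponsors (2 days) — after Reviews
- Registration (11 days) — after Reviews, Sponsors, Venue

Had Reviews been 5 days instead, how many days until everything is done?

18

Baseline: Reviews→Sponsors→Registration = 6+2+11 = 19 → 19 days.
Reviews is on the critical path; changing it to 5 makes that path 18 days.
New critical path: Venue→Registration = 7+11 = 18 ⇒ 18 days.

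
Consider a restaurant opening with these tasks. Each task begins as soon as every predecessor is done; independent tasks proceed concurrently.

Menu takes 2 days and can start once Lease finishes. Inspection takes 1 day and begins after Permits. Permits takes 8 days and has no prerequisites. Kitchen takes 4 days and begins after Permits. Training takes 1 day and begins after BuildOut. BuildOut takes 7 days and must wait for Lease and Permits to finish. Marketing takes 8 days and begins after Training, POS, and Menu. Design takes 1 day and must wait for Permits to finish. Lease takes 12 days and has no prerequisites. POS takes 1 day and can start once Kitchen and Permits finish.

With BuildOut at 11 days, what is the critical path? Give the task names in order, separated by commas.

Lease, BuildOut, Training, Marketing

As given, the longest chain is Lease→BuildOut→Training→Marketing = 12+7+1+8 = 28, so the finish is 28 days.
BuildOut is on the critical path; changing it to 11 makes that path 32 days.
That remains the longest chain; total 32 days.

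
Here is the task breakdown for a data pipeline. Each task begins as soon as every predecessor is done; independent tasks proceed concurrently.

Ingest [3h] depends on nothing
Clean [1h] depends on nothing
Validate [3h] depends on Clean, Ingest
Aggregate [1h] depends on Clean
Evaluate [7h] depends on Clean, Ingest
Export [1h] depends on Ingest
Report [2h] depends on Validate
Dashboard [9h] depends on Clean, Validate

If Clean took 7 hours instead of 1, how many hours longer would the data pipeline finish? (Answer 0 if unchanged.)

4

Baseline: Ingest→Validate→Dashboard = 3+3+9 = 15 → 15 hours.
The longest path through Clean is only 13 hours, so Clean has float 2.
New critical path: Clean→Validate→Dashboard = 7+3+9 = 19 ⇒ 19 hours.
Change in finish: 19 − 15 = +4 hours.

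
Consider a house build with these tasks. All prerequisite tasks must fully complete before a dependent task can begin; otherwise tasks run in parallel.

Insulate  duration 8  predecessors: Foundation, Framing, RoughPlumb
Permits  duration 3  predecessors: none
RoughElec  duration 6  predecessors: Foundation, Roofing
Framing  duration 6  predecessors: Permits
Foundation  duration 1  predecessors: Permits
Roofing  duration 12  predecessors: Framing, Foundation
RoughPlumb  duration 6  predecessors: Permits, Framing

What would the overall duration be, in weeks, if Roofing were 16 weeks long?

As given, the longest chain is Permits→Framing→Roofing→RoughElec = 3+6+12+6 = 27, so the finish is 27 weeks.
Roofing lies on that path, so at 16 weeks the path becomes 31 weeks.
No other chain overtakes it, so the finish is 31 weeks.

31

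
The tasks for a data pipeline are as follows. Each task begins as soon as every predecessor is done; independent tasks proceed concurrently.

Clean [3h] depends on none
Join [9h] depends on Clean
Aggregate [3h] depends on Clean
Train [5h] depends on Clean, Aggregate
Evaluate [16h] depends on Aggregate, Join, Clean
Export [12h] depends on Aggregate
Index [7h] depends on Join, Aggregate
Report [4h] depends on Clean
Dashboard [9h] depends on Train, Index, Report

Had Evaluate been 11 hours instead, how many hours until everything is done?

Critical path before the change: Clean→Join→Evaluate = 3+9+16 = 28 giving 28 hours.
Evaluate is on the critical path; changing it to 11 makes that path 23 hours.
New critical path: Clean→Join→Index→Dashboard = 3+9+7+9 = 28 ⇒ 28 hours.

28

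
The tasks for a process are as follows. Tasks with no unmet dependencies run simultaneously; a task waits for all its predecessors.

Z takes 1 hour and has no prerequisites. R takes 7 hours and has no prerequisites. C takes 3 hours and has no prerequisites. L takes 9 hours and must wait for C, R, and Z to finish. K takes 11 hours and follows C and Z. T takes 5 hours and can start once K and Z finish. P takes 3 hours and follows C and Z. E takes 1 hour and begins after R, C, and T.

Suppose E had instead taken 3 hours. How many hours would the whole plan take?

22

Baseline: C→K→T→E = 3+11+5+1 = 20 → 20 hours.
Since E is critical, the +2 change carries straight to that chain (now 22 hours).
No other chain overtakes it, so the finish is 22 hours.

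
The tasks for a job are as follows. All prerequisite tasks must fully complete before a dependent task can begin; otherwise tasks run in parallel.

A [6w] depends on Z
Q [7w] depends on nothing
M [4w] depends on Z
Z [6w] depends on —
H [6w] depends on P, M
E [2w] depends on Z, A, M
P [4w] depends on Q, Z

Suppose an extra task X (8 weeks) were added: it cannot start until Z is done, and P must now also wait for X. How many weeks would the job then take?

24

Originally the job takes 17 weeks.
With X inserted, P now waits for max(Q, Z, X).
New critical path: Z→X→P→H = 6+8+4+6 = 24 ⇒ 24 weeks.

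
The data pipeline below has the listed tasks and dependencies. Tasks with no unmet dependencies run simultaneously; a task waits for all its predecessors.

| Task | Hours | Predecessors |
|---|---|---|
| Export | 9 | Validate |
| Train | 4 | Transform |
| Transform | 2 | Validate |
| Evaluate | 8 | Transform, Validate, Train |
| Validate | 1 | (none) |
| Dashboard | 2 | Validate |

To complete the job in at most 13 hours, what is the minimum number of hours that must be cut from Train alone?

Current finish: 15 hours; target: 13.
Train is on every critical path, so each hour cut from Train cuts the finish by one (this holds down to a finish of 12).
Need 15 − 13 = 2 hours off Train → Train becomes 2 hours, finish becomes 13.

2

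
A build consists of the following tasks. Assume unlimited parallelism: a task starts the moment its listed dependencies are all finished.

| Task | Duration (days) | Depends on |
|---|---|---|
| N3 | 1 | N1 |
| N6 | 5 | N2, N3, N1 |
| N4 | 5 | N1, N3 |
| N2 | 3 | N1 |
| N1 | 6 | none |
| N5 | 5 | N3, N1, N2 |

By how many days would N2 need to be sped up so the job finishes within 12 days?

2

Current finish: 14 days; target: 12.
N2 is on every critical path, so each day cut from N2 cuts the finish by one (this holds down to a finish of 12).
Need 14 − 12 = 2 days off N2 → N2 becomes 1 day, finish becomes 12.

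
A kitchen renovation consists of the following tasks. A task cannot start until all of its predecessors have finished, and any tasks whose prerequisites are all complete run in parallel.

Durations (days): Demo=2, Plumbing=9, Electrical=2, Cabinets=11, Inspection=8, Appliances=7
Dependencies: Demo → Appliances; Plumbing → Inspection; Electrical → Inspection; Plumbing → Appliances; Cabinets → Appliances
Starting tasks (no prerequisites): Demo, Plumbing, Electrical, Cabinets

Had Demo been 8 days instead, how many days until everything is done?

18

Actual critical path: Cabinets→Appliances = 11+7 = 18 ⇒ 18 days.
Demo has 9 days of float (longest path through it is 9).
That remains the longest chain; total 18 days.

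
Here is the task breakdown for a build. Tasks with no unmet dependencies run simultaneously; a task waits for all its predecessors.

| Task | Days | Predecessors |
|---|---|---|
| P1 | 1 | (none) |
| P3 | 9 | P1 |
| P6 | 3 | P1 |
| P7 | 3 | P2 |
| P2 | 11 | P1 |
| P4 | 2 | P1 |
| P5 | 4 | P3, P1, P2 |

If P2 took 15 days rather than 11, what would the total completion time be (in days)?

The binding path is P1→P2→P5 = 1+11+4 = 16; finish at 16 days.
P2 is on the critical path; changing it to 15 makes that path 20 days.
No other chain overtakes it, so the finish is 20 days.

20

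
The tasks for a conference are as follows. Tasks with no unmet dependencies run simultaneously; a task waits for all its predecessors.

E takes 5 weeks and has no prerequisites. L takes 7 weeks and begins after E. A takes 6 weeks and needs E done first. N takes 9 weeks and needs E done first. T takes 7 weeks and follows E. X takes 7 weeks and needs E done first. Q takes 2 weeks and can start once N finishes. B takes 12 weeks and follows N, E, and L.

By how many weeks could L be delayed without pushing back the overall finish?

2

The longest chain is E→N→B = 5+9+12 = 26; overall finish 26 weeks.
L finishes as early as 12 and must finish by 14.
So L can slip 14 − 12 = 2 weeks.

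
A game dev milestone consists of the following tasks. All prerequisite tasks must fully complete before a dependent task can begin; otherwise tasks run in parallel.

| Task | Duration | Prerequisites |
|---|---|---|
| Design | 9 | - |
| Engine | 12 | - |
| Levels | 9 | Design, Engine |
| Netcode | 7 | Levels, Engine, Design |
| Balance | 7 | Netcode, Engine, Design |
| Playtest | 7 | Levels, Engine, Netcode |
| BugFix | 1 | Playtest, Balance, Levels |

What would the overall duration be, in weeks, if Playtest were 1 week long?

36

Critical path before the change: Engine→Levels→Netcode→Playtest→BugFix = 12+9+7+7+1 = 36 giving 36 weeks.
Since Playtest is critical, the -6 change carries straight to that chain (now 30 weeks).
Now Engine→Levels→Netcode→Balance→BugFix = 12+9+7+7+1 = 36 is longest, so the finish becomes 36 weeks.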